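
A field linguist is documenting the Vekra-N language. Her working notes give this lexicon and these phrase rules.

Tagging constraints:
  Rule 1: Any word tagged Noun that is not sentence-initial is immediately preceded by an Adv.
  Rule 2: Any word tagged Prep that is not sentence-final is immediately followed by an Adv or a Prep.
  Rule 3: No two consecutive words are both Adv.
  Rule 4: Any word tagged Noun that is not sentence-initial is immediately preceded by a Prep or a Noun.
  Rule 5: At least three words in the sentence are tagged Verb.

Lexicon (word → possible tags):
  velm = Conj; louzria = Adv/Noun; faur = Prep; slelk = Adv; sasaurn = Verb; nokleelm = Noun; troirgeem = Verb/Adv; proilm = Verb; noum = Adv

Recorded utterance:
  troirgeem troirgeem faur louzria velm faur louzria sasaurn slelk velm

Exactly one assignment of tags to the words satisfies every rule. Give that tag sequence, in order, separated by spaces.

Candidates per position — 1:troirgeem {Verb,Adv}; 2:troirgeem {Verb,Adv}; 3:faur {Prep}; 4:louzria {Adv,Noun}; 5:velm {Conj}; 6:faur {Prep}; 7:louzria {Adv,Noun}; 8:sasaurn {Verb}; 9:slelk {Adv}; 10:velm {Conj}.
Word 1 cannot be Adv — rule 5 would then fail for every completion. It is Verb.
Word 2 cannot be Adv — rule 5 would then fail for every completion. It is Verb.
Word 4 cannot be Noun — rule 1 would then fail for every completion. It is Adv.
Word 7 cannot be Noun — rule 1 would then fail for every completion. It is Adv.
So the tagging must be: Verb Verb Prep Adv Conj Prep Adv Verb Adv Conj.
Check: rule 1 ✓; rule 2 ✓; rule 3 ✓; rule 4 ✓; rule 5 ✓.

Verb Verb Prep Adv Conj Prep Adv Verb Adv Conj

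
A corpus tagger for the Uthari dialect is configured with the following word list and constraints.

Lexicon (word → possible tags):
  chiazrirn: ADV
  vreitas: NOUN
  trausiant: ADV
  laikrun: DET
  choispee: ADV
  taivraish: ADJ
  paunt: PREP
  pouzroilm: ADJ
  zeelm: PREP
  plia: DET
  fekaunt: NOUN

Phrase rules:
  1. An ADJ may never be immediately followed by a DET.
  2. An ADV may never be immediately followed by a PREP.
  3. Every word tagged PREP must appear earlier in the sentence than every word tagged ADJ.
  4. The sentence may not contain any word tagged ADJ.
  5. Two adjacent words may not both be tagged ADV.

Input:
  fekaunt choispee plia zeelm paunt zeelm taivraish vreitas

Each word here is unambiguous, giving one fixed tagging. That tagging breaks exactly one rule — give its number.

4

Fixed tagging: NOUN ADV DET PREP PREP PREP ADJ NOUN.
Checking each rule: R1 holds, R2 holds, R3 holds, R4 violated, R5 holds.
Only rule 4 fails.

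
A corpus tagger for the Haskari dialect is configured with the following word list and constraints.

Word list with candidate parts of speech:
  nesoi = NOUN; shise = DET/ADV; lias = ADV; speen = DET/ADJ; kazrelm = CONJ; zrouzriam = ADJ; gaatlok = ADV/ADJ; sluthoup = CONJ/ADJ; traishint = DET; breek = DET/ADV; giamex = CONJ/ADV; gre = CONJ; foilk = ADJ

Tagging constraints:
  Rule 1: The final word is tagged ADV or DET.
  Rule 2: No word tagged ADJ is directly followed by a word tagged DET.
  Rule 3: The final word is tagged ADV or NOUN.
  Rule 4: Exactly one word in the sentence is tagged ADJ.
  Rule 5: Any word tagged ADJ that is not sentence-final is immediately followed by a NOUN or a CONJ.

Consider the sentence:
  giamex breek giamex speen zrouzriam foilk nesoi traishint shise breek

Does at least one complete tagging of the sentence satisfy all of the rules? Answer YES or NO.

NO

Candidates per position — 1:giamex {CONJ,ADV}; 2:breek {DET,ADV}; 3:giamex {CONJ,ADV}; 4:speen {DET,ADJ}; 5:zrouzriam {ADJ}; 6:foilk {ADJ}; 7:nesoi {NOUN}; 8:traishint {DET}; 9:shise {DET,ADV}; 10:breek {DET,ADV}.
Rule 4 cannot be satisfied by any choice of tags from the lexicon.
So there is no consistent tagging.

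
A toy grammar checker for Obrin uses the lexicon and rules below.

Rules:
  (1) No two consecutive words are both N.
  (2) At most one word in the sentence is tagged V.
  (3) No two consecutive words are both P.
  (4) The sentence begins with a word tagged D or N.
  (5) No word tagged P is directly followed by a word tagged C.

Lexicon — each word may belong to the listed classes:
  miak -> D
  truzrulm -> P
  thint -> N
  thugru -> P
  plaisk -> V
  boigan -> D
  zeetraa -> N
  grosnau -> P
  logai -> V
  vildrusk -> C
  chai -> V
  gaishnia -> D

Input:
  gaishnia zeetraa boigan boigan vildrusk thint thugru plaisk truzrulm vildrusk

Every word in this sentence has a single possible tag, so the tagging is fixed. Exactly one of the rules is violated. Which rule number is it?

5

Fixed tagging: D N D D C N P V P C.
Applying the rules: R1 holds, R2 holds, R3 holds, R4 holds, R5 violated.
Only rule 5 fails.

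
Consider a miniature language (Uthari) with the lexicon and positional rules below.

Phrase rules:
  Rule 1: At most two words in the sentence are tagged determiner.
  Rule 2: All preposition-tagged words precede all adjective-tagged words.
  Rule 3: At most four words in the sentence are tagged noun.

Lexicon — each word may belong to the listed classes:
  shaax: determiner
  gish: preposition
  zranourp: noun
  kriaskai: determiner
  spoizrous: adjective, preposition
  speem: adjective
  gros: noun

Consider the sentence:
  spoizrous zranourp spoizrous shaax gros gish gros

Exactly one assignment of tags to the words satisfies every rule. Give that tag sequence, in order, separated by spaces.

Candidates per position — 1:spoizrous {adjective,preposition}; 2:zranourp {noun}; 3:spoizrous {adjective,preposition}; 4:shaax {determiner}; 5:gros {noun}; 6:gish {preposition}; 7:gros {noun}.
Position 1: tagging it adjective would leave rule 2 unsatisfiable, so it must be preposition.
Position 3: tagging it adjective would leave rule 2 unsatisfiable, so it must be preposition.
The unique satisfying tagging is: preposition noun preposition determiner noun preposition noun.
Check: rule 1 satisfied; rule 2 satisfied; rule 3 satisfied.

preposition noun preposition determiner noun preposition noun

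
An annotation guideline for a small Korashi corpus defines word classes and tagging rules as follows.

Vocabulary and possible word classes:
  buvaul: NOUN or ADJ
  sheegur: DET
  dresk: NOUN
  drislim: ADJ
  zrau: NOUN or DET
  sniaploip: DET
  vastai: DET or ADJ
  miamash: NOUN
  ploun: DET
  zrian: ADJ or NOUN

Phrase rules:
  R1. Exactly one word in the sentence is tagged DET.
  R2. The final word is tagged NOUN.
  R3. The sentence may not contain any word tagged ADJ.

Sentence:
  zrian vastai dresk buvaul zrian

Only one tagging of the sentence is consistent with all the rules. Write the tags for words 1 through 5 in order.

Candidates per position — 1:zrian {ADJ,NOUN}; 2:vastai {DET,ADJ}; 3:dresk {NOUN}; 4:buvaul {NOUN,ADJ}; 5:zrian {ADJ,NOUN}.
At position 1, choosing ADJ makes rule 3 impossible to satisfy; hence NOUN.
At position 2, choosing ADJ makes rule 1 impossible to satisfy; hence DET.
At position 4, choosing ADJ makes rule 3 impossible to satisfy; hence NOUN.
At position 5, choosing ADJ makes rule 2 impossible to satisfy; hence NOUN.
So the tagging must be: NOUN DET NOUN NOUN NOUN.
Checking: rule 1 ✓; rule 2 ✓; rule 3 ✓.

NOUN DET NOUN NOUN NOUN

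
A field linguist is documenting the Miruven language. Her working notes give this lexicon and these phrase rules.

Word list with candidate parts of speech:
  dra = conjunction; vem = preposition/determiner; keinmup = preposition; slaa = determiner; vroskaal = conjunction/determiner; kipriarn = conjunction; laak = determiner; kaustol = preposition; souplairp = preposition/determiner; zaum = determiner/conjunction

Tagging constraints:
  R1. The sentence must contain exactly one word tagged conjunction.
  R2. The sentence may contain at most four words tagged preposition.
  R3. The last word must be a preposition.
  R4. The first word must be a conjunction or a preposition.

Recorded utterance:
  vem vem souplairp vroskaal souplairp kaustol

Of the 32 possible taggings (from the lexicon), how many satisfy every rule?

7

Candidates per position — 1:vem {preposition,determiner}; 2:vem {preposition,determiner}; 3:souplairp {preposition,determiner}; 4:vroskaal {conjunction,determiner}; 5:souplairp {preposition,determiner}; 6:kaustol {preposition}.
There are 32 candidate sequences in total.
Checking each against the rules leaves 7 sequences.
Count = 7.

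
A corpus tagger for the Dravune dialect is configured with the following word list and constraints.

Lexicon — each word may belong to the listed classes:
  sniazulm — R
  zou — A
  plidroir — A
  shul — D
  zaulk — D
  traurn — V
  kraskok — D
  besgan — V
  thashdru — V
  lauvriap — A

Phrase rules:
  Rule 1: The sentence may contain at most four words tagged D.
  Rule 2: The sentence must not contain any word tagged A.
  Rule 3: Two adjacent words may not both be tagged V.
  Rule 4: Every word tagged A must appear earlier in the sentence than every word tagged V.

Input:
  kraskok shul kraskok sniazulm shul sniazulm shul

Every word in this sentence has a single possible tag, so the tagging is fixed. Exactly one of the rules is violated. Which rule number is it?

1

Fixed tagging: D D D R D R D.
Applying the rules: R1 fail, R2 pass, R3 pass, R4 pass.
Only rule 1 fails.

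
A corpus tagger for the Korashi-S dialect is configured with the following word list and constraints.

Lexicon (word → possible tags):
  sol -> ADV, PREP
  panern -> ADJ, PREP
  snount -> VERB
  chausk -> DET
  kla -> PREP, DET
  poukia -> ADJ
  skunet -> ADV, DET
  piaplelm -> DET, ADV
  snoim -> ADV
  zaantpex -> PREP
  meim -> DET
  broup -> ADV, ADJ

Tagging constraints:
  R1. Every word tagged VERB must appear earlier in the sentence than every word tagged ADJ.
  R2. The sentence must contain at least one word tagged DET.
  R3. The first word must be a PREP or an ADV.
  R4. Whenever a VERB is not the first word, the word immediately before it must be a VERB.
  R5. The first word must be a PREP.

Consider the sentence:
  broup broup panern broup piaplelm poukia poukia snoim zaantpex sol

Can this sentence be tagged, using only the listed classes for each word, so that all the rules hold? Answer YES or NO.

NO

Candidates per position — 1:broup {ADV,ADJ}; 2:broup {ADV,ADJ}; 3:panern {ADJ,PREP}; 4:broup {ADV,ADJ}; 5:piaplelm {DET,ADV}; 6:poukia {ADJ}; 7:poukia {ADJ}; 8:snoim {ADV}; 9:zaantpex {PREP}; 10:sol {ADV,PREP}.
Rule 5 cannot be satisfied by any choice of tags from the lexicon.
So there is no consistent tagging.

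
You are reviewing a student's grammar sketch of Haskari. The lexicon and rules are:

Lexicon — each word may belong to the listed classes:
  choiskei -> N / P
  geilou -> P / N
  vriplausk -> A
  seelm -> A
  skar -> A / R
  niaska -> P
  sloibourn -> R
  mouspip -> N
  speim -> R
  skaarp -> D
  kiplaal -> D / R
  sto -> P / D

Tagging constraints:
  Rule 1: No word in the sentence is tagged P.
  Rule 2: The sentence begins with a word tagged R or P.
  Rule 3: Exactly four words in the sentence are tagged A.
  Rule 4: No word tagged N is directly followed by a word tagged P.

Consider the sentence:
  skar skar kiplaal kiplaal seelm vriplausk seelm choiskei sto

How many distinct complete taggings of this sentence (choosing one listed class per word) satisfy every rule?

Candidates per position — 1:skar {A,R}; 2:skar {A,R}; 3:kiplaal {D,R}; 4:kiplaal {D,R}; 5:seelm {A}; 6:vriplausk {A}; 7:seelm {A}; 8:choiskei {N,P}; 9:sto {P,D}.
There are 64 candidate sequences in total.
The sequences that satisfy every rule: R A D D A A A N D; R A D R A A A N D; R A R D A A A N D; R A R R A A A N D.
Count = 4.

4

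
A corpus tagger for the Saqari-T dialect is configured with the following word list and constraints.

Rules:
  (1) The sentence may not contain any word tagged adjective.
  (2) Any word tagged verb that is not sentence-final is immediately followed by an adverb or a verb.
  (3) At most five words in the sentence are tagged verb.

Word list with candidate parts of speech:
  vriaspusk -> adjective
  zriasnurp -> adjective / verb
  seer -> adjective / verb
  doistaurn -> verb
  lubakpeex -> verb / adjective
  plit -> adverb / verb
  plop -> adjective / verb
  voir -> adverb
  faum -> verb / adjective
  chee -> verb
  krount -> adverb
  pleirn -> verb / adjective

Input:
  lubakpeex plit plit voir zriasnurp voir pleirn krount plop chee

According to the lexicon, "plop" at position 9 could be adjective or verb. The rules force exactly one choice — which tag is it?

verb

Candidates per position — 1:lubakpeex {verb,adjective}; 2:plit {adverb,verb}; 3:plit {adverb,verb}; 4:voir {adverb}; 5:zriasnurp {adjective,verb}; 6:voir {adverb}; 7:pleirn {verb,adjective}; 8:krount {adverb}; 9:plop {adjective,verb}; 10:chee {verb}.
Position 1: adjective is ruled out by rule 1; that leaves verb.
Position 5: adjective is ruled out by rule 1; that leaves verb.
Position 7: adjective is ruled out by rule 1; that leaves verb.
Position 9: adjective is ruled out by rule 1; that leaves verb.
Position 2: verb is ruled out by rule 3; that leaves adverb.
Position 3: verb is ruled out by rule 3; that leaves adverb.
That leaves exactly one tagging: verb adverb adverb adverb verb adverb verb adverb verb verb.
Rule-by-rule: rule 1 holds; rule 2 holds; rule 3 holds.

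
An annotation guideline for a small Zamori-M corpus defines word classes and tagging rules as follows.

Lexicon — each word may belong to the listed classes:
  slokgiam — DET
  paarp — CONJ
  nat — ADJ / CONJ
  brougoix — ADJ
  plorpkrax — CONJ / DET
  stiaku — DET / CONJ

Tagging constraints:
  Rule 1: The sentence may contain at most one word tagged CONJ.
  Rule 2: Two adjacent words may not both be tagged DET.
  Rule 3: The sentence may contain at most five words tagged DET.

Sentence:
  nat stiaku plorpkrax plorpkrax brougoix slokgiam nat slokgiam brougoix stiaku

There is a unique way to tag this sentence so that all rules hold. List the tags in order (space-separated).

Candidates per position — 1:nat {ADJ,CONJ}; 2:stiaku {DET,CONJ}; 3:plorpkrax {CONJ,DET}; 4:plorpkrax {CONJ,DET}; 5:brougoix {ADJ}; 6:slokgiam {DET}; 7:nat {ADJ,CONJ}; 8:slokgiam {DET}; 9:brougoix {ADJ}; 10:stiaku {DET,CONJ}.
The remaining ambiguous positions (1, 2, 3, 4, 7, 10) are resolved jointly — only one combination satisfies every rule.
So the tagging must be: ADJ DET CONJ DET ADJ DET ADJ DET ADJ DET.
Check: rule 1 satisfied; rule 2 satisfied; rule 3 satisfied.

ADJ DET CONJ DET ADJ DET ADJ DET ADJ DET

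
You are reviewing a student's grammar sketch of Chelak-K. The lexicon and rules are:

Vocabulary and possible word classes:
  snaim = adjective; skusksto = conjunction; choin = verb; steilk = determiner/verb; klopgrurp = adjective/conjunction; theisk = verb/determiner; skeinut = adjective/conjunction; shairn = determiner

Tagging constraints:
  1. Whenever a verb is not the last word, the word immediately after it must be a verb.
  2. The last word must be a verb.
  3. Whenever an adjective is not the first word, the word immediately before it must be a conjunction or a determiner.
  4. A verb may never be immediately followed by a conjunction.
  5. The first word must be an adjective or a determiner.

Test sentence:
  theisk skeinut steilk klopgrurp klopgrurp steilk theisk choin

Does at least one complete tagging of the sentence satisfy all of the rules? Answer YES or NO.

YES

Candidates per position — 1:theisk {verb,determiner}; 2:skeinut {adjective,conjunction}; 3:steilk {determiner,verb}; 4:klopgrurp {adjective,conjunction}; 5:klopgrurp {adjective,conjunction}; 6:steilk {determiner,verb}; 7:theisk {verb,determiner}; 8:choin {verb}.
One satisfying assignment: determiner conjunction determiner conjunction adjective verb verb verb.
Verifying each rule — rule 1 holds; rule 2 holds; rule 3 holds; rule 4 holds; rule 5 holds.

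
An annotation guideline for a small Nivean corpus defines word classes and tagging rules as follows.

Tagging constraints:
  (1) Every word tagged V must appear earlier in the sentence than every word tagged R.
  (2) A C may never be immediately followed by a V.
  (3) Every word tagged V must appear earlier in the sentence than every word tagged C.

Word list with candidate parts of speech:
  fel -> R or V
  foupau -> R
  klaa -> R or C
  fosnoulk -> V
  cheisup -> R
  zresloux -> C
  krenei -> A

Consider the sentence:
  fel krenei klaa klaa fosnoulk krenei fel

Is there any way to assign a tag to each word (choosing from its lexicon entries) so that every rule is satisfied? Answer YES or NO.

Candidates per position — 1:fel {R,V}; 2:krenei {A}; 3:klaa {R,C}; 4:klaa {R,C}; 5:fosnoulk {V}; 6:krenei {A}; 7:fel {R,V}.
Every candidate sequence violates at least one rule; no consistent tagging exists.

NO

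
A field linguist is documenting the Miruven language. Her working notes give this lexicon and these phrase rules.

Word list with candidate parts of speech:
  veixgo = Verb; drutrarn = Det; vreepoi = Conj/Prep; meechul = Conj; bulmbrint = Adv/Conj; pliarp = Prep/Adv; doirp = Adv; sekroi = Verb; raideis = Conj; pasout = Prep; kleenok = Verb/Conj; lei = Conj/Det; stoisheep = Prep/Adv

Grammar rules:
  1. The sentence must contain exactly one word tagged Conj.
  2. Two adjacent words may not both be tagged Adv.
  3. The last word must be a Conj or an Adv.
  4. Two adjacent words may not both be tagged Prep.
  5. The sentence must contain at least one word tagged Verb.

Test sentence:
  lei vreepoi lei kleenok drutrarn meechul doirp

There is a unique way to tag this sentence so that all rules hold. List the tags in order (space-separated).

Candidates per position — 1:lei {Conj,Det}; 2:vreepoi {Conj,Prep}; 3:lei {Conj,Det}; 4:kleenok {Verb,Conj}; 5:drutrarn {Det}; 6:meechul {Conj}; 7:doirp {Adv}.
Position 1: Conj is ruled out by rule 1; that leaves Det.
Position 2: Conj is ruled out by rule 1; that leaves Prep.
Position 3: Conj is ruled out by rule 1; that leaves Det.
Position 4: Conj is ruled out by rule 1; that leaves Verb.
So the tagging must be: Det Prep Det Verb Det Conj Adv.
Rule-by-rule: rule 1 ✓; rule 2 ✓; rule 3 ✓; rule 4 ✓; rule 5 ✓.

Det Prep Det Verb Det Conj Adv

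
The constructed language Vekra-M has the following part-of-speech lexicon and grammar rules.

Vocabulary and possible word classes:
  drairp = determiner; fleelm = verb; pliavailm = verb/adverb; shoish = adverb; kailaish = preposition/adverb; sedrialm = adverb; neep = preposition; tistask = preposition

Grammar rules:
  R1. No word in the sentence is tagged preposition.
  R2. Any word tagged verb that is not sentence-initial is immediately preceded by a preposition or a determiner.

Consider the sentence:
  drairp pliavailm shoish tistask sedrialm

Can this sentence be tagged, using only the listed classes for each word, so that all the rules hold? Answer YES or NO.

Candidates per position — 1:drairp {determiner}; 2:pliavailm {verb,adverb}; 3:shoish {adverb}; 4:tistask {preposition}; 5:sedrialm {adverb}.
Rule 1 cannot be satisfied by any choice of tags from the lexicon.
So there is no consistent tagging.

NO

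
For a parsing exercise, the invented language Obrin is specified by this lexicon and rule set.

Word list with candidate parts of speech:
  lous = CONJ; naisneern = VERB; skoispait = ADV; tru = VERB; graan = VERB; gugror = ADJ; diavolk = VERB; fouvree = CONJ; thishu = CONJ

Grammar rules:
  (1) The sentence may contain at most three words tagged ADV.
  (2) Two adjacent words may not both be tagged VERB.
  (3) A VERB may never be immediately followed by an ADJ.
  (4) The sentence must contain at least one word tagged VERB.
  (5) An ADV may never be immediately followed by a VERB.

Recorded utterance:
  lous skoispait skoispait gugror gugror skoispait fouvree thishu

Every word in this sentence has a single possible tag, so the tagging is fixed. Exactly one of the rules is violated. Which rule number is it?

4

Fixed tagging: CONJ ADV ADV ADJ ADJ ADV CONJ CONJ.
Rule check: R1 pass, R2 pass, R3 pass, R4 fail, R5 pass.
Only rule 4 fails.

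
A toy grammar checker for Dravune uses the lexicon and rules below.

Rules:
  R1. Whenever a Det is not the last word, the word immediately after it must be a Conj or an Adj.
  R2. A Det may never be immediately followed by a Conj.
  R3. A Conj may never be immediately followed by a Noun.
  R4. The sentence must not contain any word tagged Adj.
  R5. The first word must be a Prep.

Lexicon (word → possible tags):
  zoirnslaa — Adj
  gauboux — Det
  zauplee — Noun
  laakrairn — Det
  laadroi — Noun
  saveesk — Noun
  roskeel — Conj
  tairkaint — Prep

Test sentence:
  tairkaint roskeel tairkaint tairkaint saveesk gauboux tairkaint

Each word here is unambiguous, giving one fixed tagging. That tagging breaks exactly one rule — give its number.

1

Fixed tagging: Prep Conj Prep Prep Noun Det Prep.
Checking each rule: R1 fails, R2 ok, R3 ok, R4 ok, R5 ok.
Only rule 1 fails.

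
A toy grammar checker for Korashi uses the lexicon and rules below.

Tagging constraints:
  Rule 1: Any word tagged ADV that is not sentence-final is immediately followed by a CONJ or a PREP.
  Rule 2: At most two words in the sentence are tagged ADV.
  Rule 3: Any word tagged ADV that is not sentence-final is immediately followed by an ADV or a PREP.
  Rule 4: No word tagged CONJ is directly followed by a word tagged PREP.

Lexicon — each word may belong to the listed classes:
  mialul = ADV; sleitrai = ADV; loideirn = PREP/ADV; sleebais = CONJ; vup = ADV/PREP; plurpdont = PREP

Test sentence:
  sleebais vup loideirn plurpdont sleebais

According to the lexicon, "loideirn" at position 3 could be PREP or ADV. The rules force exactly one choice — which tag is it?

Candidates per position — 1:sleebais {CONJ}; 2:vup {ADV,PREP}; 3:loideirn {PREP,ADV}; 4:plurpdont {PREP}; 5:sleebais {CONJ}.
At position 2, choosing PREP makes rule 4 impossible to satisfy; hence ADV.
At position 3, choosing ADV makes rule 1 impossible to satisfy; hence PREP.
That leaves exactly one tagging: CONJ ADV PREP PREP CONJ.
Checking: rule 1 holds; rule 2 holds; rule 3 holds; rule 4 holds.

PREP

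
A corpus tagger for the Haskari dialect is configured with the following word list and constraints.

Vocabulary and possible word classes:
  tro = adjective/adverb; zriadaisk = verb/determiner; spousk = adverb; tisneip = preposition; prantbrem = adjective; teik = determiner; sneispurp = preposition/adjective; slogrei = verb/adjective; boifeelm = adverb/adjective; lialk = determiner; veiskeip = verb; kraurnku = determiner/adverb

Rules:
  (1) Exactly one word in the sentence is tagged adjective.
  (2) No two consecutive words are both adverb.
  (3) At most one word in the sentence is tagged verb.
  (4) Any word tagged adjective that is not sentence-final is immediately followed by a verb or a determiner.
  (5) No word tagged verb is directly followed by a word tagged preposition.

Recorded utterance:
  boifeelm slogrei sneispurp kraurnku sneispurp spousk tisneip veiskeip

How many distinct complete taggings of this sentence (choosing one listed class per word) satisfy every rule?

0

Candidates per position — 1:boifeelm {adverb,adjective}; 2:slogrei {verb,adjective}; 3:sneispurp {preposition,adjective}; 4:kraurnku {determiner,adverb}; 5:sneispurp {preposition,adjective}; 6:spousk {adverb}; 7:tisneip {preposition}; 8:veiskeip {verb}.
There are 32 candidate sequences in total.
Every candidate sequence violates at least one rule; no consistent tagging exists.
Count = 0.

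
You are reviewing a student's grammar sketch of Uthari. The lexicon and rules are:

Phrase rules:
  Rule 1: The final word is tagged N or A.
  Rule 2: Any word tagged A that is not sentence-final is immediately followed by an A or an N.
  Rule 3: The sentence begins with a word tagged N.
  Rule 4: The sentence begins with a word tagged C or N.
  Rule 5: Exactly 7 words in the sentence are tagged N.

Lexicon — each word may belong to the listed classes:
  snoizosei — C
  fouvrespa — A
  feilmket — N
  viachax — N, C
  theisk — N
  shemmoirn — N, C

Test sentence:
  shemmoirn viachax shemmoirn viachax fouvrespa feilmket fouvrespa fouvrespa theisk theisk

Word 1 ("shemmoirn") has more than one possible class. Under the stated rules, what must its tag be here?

Candidates per position — 1:shemmoirn {N,C}; 2:viachax {N,C}; 3:shemmoirn {N,C}; 4:viachax {N,C}; 5:fouvrespa {A}; 6:feilmket {N}; 7:fouvrespa {A}; 8:fouvrespa {A}; 9:theisk {N}; 10:theisk {N}.
If word 1 were C, no tagging could satisfy rule 3; so word 1 is N.
If word 2 were C, no tagging could satisfy rule 5; so word 2 is N.
If word 3 were C, no tagging could satisfy rule 5; so word 3 is N.
If word 4 were C, no tagging could satisfy rule 5; so word 4 is N.
That leaves exactly one tagging: N N N N A N A A N N.
Verifying each rule — rule 1 holds; rule 2 holds; rule 3 holds; rule 4 holds; rule 5 holds.

N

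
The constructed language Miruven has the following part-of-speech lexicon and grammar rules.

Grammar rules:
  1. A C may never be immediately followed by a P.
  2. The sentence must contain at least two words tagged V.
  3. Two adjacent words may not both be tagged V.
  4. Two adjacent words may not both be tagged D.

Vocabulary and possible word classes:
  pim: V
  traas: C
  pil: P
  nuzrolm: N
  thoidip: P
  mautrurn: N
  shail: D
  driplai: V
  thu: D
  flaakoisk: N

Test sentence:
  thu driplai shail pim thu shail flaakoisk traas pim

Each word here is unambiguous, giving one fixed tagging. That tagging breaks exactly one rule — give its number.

4

Fixed tagging: D V D V D D N C V.
Applying the rules: R1 ok, R2 ok, R3 ok, R4 fails.
Only rule 4 fails.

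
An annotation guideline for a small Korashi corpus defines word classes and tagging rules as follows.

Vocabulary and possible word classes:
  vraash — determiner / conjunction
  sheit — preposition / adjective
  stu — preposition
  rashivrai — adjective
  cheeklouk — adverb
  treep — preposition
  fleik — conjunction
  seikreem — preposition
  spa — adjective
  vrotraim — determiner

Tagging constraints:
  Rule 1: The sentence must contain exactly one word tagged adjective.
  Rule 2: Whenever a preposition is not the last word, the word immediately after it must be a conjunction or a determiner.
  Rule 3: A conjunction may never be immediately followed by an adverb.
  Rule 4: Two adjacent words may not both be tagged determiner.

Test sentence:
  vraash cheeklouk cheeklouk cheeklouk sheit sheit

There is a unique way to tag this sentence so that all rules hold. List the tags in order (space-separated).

determiner adverb adverb adverb adjective preposition

Candidates per position — 1:vraash {determiner,conjunction}; 2:cheeklouk {adverb}; 3:cheeklouk {adverb}; 4:cheeklouk {adverb}; 5:sheit {preposition,adjective}; 6:sheit {preposition,adjective}.
Word 1 cannot be conjunction — rule 3 would then fail for every completion. It is determiner.
Word 5 cannot be preposition — rule 2 would then fail for every completion. It is adjective.
Word 6 cannot be adjective — rule 1 would then fail for every completion. It is preposition.
So the tagging must be: determiner adverb adverb adverb adjective preposition.
Verifying each rule — rule 1 holds; rule 2 holds; rule 3 holds; rule 4 holds.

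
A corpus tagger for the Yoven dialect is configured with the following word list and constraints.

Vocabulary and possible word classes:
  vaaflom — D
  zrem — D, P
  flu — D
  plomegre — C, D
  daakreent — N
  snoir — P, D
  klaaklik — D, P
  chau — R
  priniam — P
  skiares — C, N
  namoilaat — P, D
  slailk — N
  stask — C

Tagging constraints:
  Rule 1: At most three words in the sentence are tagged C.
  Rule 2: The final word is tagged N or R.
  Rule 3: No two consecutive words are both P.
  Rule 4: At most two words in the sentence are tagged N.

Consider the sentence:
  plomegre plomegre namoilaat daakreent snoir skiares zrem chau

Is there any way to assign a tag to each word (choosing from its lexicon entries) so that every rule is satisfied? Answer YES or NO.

YES

Candidates per position — 1:plomegre {C,D}; 2:plomegre {C,D}; 3:namoilaat {P,D}; 4:daakreent {N}; 5:snoir {P,D}; 6:skiares {C,N}; 7:zrem {D,P}; 8:chau {R}.
One satisfying assignment: D D D N P C P R.
Check: rule 1 holds; rule 2 holds; rule 3 holds; rule 4 holds.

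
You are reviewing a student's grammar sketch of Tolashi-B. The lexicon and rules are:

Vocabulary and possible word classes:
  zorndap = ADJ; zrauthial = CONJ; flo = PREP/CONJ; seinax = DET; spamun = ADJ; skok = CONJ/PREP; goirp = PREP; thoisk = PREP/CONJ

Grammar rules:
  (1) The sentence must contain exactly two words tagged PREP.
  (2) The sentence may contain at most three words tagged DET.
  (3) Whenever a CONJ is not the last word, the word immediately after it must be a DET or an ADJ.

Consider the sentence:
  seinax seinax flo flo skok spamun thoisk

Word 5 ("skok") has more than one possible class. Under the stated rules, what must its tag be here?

Candidates per position — 1:seinax {DET}; 2:seinax {DET}; 3:flo {PREP,CONJ}; 4:flo {PREP,CONJ}; 5:skok {CONJ,PREP}; 6:spamun {ADJ}; 7:thoisk {PREP,CONJ}.
Position 3: tagging it CONJ would leave rule 3 unsatisfiable, so it must be PREP.
Position 4: tagging it CONJ would leave rule 3 unsatisfiable, so it must be PREP.
Position 5: tagging it PREP would leave rule 1 unsatisfiable, so it must be CONJ.
Position 7: tagging it PREP would leave rule 1 unsatisfiable, so it must be CONJ.
The unique satisfying tagging is: DET DET PREP PREP CONJ ADJ CONJ.
Check: rule 1 satisfied; rule 2 satisfied; rule 3 satisfied.

CONJ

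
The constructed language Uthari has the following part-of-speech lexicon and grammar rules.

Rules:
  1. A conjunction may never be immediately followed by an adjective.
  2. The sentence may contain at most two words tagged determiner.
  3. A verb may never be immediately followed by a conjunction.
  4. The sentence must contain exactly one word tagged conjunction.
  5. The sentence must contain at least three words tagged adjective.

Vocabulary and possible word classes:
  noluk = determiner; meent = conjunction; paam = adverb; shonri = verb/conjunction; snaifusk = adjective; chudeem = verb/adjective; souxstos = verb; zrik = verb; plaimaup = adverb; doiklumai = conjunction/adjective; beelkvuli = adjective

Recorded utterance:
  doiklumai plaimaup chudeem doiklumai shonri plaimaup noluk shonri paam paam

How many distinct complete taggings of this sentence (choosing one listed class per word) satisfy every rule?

2

Candidates per position — 1:doiklumai {conjunction,adjective}; 2:plaimaup {adverb}; 3:chudeem {verb,adjective}; 4:doiklumai {conjunction,adjective}; 5:shonri {verb,conjunction}; 6:plaimaup {adverb}; 7:noluk {determiner}; 8:shonri {verb,conjunction}; 9:paam {adverb}; 10:paam {adverb}.
There are 32 candidate sequences in total.
The sequences that satisfy every rule: adjective adverb adjective adjective verb adverb determiner conjunction adverb adverb; adjective adverb adjective adjective conjunction adverb determiner verb adverb adverb.
Count = 2.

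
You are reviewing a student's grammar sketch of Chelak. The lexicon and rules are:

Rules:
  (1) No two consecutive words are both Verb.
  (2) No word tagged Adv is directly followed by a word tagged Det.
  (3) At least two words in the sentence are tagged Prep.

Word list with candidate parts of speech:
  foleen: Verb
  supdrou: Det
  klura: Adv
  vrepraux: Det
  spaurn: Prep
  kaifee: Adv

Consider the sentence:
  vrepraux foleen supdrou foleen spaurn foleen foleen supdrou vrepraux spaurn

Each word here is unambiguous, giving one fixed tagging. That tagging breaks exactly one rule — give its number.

1

Fixed tagging: Det Verb Det Verb Prep Verb Verb Det Det Prep.
Checking each rule: R1 fail, R2 pass, R3 pass.
Only rule 1 fails.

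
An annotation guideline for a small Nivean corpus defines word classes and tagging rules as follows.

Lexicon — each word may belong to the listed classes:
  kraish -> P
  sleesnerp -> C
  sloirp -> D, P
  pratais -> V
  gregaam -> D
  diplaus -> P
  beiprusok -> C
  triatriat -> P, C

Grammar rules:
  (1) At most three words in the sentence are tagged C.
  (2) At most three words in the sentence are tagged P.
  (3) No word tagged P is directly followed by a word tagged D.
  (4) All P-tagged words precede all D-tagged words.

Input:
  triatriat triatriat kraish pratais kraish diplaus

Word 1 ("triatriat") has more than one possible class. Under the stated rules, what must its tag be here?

C

Candidates per position — 1:triatriat {P,C}; 2:triatriat {P,C}; 3:kraish {P}; 4:pratais {V}; 5:kraish {P}; 6:diplaus {P}.
If word 1 were P, no tagging could satisfy rule 2; so word 1 is C.
If word 2 were P, no tagging could satisfy rule 2; so word 2 is C.
That leaves exactly one tagging: C C P V P P.
Checking: rule 1 satisfied; rule 2 satisfied; rule 3 satisfied; rule 4 satisfied.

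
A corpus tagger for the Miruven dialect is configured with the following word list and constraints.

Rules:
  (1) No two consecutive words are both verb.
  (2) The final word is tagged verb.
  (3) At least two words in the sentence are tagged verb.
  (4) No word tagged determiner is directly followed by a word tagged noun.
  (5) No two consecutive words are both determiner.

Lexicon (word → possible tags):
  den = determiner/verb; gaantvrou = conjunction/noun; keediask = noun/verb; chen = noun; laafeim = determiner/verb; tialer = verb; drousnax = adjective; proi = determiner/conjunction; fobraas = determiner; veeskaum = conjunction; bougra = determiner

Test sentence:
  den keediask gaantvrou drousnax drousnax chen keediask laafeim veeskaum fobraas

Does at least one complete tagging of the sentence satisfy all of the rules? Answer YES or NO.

Candidates per position — 1:den {determiner,verb}; 2:keediask {noun,verb}; 3:gaantvrou {conjunction,noun}; 4:drousnax {adjective}; 5:drousnax {adjective}; 6:chen {noun}; 7:keediask {noun,verb}; 8:laafeim {determiner,verb}; 9:veeskaum {conjunction}; 10:fobraas {determiner}.
Rule 2 cannot be satisfied by any choice of tags from the lexicon.
So there is no consistent tagging.

NO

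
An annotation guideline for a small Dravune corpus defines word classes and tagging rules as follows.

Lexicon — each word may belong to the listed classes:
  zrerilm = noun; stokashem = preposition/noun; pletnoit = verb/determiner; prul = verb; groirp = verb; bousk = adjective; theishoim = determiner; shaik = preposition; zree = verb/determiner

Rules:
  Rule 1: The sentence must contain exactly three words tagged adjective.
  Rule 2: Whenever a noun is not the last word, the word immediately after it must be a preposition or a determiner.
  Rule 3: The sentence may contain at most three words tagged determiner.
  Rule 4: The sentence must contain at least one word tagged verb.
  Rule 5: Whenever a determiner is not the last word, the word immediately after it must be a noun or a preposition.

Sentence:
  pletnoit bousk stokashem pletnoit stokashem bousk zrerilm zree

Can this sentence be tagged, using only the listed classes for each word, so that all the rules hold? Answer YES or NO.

Candidates per position — 1:pletnoit {verb,determiner}; 2:bousk {adjective}; 3:stokashem {preposition,noun}; 4:pletnoit {verb,determiner}; 5:stokashem {preposition,noun}; 6:bousk {adjective}; 7:zrerilm {noun}; 8:zree {verb,determiner}.
Rule 1 cannot be satisfied by any choice of tags from the lexicon.
So there is no consistent tagging.

NO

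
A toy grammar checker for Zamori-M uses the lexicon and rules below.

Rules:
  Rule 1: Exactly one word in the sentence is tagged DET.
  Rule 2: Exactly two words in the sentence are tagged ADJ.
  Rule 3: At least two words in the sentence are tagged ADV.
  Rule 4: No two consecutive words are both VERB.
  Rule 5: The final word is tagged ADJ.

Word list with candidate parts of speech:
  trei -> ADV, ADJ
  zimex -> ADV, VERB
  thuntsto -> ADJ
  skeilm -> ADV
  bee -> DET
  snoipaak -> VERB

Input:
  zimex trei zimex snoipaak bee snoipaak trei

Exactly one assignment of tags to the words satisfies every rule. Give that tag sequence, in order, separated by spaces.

Candidates per position — 1:zimex {ADV,VERB}; 2:trei {ADV,ADJ}; 3:zimex {ADV,VERB}; 4:snoipaak {VERB}; 5:bee {DET}; 6:snoipaak {VERB}; 7:trei {ADV,ADJ}.
If word 2 were ADV, no tagging could satisfy rule 2; so word 2 is ADJ.
If word 3 were VERB, no tagging could satisfy rule 4; so word 3 is ADV.
If word 7 were ADV, no tagging could satisfy rule 2; so word 7 is ADJ.
If word 1 were VERB, no tagging could satisfy rule 3; so word 1 is ADV.
The only consistent sequence is: ADV ADJ ADV VERB DET VERB ADJ.
Verifying each rule — rule 1 ok; rule 2 ok; rule 3 ok; rule 4 ok; rule 5 ok.

ADV ADJ ADV VERB DET VERB ADJ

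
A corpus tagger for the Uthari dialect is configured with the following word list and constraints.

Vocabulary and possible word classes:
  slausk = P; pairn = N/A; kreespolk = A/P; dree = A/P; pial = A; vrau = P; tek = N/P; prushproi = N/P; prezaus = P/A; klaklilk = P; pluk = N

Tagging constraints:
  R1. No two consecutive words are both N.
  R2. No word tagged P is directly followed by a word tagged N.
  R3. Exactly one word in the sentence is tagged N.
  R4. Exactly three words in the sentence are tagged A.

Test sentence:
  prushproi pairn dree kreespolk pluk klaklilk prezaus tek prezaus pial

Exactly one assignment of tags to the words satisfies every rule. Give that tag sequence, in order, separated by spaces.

P A P A N P P P P A

Candidates per position — 1:prushproi {N,P}; 2:pairn {N,A}; 3:dree {A,P}; 4:kreespolk {A,P}; 5:pluk {N}; 6:klaklilk {P}; 7:prezaus {P,A}; 8:tek {N,P}; 9:prezaus {P,A}; 10:pial {A}.
Position 1: N is ruled out by rule 3; that leaves P.
Position 2: N is ruled out by rule 2; that leaves A.
Position 4: P is ruled out by rule 2; that leaves A.
Position 7: A is ruled out by rule 4; that leaves P.
Position 8: N is ruled out by rule 2; that leaves P.
Position 9: A is ruled out by rule 4; that leaves P.
Position 3: A is ruled out by rule 4; that leaves P.
The unique satisfying tagging is: P A P A N P P P P A.
Verifying each rule — rule 1 ✓; rule 2 ✓; rule 3 ✓; rule 4 ✓.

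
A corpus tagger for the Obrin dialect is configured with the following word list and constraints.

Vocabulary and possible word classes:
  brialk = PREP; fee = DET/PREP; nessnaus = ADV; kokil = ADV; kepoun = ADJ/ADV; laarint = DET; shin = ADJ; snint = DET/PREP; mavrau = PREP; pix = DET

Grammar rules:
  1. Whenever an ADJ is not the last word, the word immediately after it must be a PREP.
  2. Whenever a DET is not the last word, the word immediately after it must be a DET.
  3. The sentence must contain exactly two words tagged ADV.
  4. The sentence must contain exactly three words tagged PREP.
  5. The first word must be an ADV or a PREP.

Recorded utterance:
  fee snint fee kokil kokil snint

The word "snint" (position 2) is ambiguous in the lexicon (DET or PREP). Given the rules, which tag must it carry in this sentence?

Candidates per position — 1:fee {DET,PREP}; 2:snint {DET,PREP}; 3:fee {DET,PREP}; 4:kokil {ADV}; 5:kokil {ADV}; 6:snint {DET,PREP}.
Position 1: tagging it DET would leave rule 2 unsatisfiable, so it must be PREP.
Position 2: tagging it DET would leave rule 2 unsatisfiable, so it must be PREP.
Position 3: tagging it DET would leave rule 2 unsatisfiable, so it must be PREP.
Position 6: tagging it PREP would leave rule 4 unsatisfiable, so it must be DET.
So the tagging must be: PREP PREP PREP ADV ADV DET.
Verifying each rule — rule 1 ✓; rule 2 ✓; rule 3 ✓; rule 4 ✓; rule 5 ✓.

PREP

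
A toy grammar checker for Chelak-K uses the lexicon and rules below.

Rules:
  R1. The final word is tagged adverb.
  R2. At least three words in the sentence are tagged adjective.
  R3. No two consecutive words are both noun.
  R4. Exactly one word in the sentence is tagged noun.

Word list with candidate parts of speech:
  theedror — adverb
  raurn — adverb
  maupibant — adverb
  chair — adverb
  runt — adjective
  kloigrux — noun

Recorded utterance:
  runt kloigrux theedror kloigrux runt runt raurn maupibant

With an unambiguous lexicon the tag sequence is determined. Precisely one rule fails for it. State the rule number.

4

Fixed tagging: adjective noun adverb noun adjective adjective adverb adverb.
Rule check: R1 ✓, R2 ✓, R3 ✓, R4 ✗.
Only rule 4 fails.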